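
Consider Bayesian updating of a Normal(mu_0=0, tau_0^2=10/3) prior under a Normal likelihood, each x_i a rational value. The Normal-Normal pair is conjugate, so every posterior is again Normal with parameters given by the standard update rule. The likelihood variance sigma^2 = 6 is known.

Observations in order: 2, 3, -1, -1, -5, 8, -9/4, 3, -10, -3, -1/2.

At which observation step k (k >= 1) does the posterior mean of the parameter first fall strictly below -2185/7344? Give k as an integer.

obs 1: x=2 → posterior Normal(5/7, 15/7)
obs 2: x=3 → posterior Normal(25/19, 30/19)
obs 3: x=-1 → posterior Normal(5/6, 5/4)
obs 4: x=-1 → posterior Normal(15/29, 30/29)
obs 5: x=-5 → posterior Normal(-5/17, 15/17)
obs 6: x=8 → posterior Normal(10/13, 10/13)
obs 7: x=-9/4 → posterior Normal(75/176, 15/22)
obs 8: x=3 → posterior Normal(135/196, 30/49)
obs 9: x=-10 → posterior Normal(-65/216, 5/9)
obs 10: x=-3 → posterior Normal(-125/236, 30/59)
obs 11: x=-1/2 → posterior Normal(-135/256, 15/32)

k = 9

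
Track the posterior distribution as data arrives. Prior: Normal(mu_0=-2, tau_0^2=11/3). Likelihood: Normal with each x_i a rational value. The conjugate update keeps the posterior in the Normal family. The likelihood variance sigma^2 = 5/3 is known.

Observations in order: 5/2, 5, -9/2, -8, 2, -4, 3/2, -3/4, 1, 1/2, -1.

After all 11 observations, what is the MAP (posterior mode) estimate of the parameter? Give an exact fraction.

-293/504

obs 1: x=5/2 → posterior Normal(35/32, 55/48)
obs 2: x=5 → posterior Normal(145/54, 55/81)
obs 3: x=-9/2 → posterior Normal(23/38, 55/114)
obs 4: x=-8 → posterior Normal(-65/49, 55/147)
obs 5: x=2 → posterior Normal(-43/60, 11/36)
obs 6: x=-4 → posterior Normal(-87/71, 55/213)
obs 7: x=3/2 → posterior Normal(-141/164, 55/246)
obs 8: x=-3/4 → posterior Normal(-105/124, 55/279)
obs 9: x=1 → posterior Normal(-271/416, 55/312)
obs 10: x=1/2 → posterior Normal(-249/460, 11/69)
obs 11: x=-1 → posterior Normal(-293/504, 55/378)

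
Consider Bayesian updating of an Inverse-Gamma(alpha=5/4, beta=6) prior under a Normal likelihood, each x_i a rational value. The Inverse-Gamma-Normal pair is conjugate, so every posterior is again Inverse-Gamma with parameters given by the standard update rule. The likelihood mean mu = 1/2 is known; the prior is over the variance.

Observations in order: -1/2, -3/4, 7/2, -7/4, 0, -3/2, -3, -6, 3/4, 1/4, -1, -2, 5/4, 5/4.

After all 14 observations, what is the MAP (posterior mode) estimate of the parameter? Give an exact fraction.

obs 1: x=-1/2 → posterior Inverse-Gamma(7/4, 13/2)
obs 2: x=-3/4 → posterior Inverse-Gamma(9/4, 233/32)
obs 3: x=7/2 → posterior Inverse-Gamma(11/4, 377/32)
obs 4: x=-7/4 → posterior Inverse-Gamma(13/4, 229/16)
obs 5: x=0 → posterior Inverse-Gamma(15/4, 231/16)
obs 6: x=-3/2 → posterior Inverse-Gamma(17/4, 263/16)
obs 7: x=-3 → posterior Inverse-Gamma(19/4, 361/16)
obs 8: x=-6 → posterior Inverse-Gamma(21/4, 699/16)
obs 9: x=3/4 → posterior Inverse-Gamma(23/4, 1399/32)
obs 10: x=1/4 → posterior Inverse-Gamma(25/4, 175/4)
obs 11: x=-1 → posterior Inverse-Gamma(27/4, 359/8)
obs 12: x=-2 → posterior Inverse-Gamma(29/4, 48)
obs 13: x=5/4 → posterior Inverse-Gamma(31/4, 1545/32)
obs 14: x=5/4 → posterior Inverse-Gamma(33/4, 777/16)

21/4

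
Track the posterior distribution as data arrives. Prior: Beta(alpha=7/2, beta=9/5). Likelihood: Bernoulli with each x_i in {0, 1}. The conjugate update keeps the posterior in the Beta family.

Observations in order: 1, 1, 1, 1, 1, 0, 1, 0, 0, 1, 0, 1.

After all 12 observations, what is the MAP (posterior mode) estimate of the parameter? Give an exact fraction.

obs 1: x=1 → posterior Beta(9/2, 9/5)
obs 2: x=1 → posterior Beta(11/2, 9/5)
obs 3: x=1 → posterior Beta(13/2, 9/5)
obs 4: x=1 → posterior Beta(15/2, 9/5)
obs 5: x=1 → posterior Beta(17/2, 9/5)
obs 6: x=0 → posterior Beta(17/2, 14/5)
obs 7: x=1 → posterior Beta(19/2, 14/5)
obs 8: x=0 → posterior Beta(19/2, 19/5)
obs 9: x=0 → posterior Beta(19/2, 24/5)
obs 10: x=1 → posterior Beta(21/2, 24/5)
obs 11: x=0 → posterior Beta(21/2, 29/5)
obs 12: x=1 → posterior Beta(23/2, 29/5)

35/51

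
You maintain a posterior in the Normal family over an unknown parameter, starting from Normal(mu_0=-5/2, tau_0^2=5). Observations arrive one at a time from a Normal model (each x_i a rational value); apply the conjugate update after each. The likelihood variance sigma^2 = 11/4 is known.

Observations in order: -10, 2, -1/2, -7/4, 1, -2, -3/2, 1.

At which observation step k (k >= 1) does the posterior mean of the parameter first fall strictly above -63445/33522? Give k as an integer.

k = 7

obs 1: x=-10 → posterior Normal(-455/62, 55/31)
obs 2: x=2 → posterior Normal(-125/34, 55/51)
obs 3: x=-1/2 → posterior Normal(-395/142, 55/71)
obs 4: x=-7/4 → posterior Normal(-465/182, 55/91)
obs 5: x=1 → posterior Normal(-425/222, 55/111)
obs 6: x=-2 → posterior Normal(-505/262, 55/131)
obs 7: x=-3/2 → posterior Normal(-565/302, 55/151)
obs 8: x=1 → posterior Normal(-175/114, 55/171)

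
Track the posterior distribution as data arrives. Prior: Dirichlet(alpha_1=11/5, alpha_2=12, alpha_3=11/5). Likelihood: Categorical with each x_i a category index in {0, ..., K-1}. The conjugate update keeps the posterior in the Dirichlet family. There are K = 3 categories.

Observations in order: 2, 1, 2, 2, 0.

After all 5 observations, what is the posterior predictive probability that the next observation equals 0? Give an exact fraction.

16/107

obs 1: x=2 → posterior Dirichlet(11/5, 12, 16/5)
obs 2: x=1 → posterior Dirichlet(11/5, 13, 16/5)
obs 3: x=2 → posterior Dirichlet(11/5, 13, 21/5)
obs 4: x=2 → posterior Dirichlet(11/5, 13, 26/5)
obs 5: x=0 → posterior Dirichlet(16/5, 13, 26/5)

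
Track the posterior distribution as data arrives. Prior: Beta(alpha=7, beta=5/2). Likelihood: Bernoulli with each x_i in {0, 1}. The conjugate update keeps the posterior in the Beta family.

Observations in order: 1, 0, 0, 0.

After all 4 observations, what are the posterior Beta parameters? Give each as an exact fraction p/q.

obs 1: x=1 → posterior Beta(8, 5/2)
obs 2: x=0 → posterior Beta(8, 7/2)
obs 3: x=0 → posterior Beta(8, 9/2)
obs 4: x=0 → posterior Beta(8, 11/2)

alpha=8, beta=11/2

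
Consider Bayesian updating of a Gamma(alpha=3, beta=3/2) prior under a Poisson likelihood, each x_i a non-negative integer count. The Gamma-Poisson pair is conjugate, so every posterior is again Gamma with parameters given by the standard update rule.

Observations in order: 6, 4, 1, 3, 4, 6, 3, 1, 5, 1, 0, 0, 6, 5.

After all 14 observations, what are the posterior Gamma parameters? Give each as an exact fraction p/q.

obs 1: x=6 → posterior Gamma(9, 5/2)
obs 2: x=4 → posterior Gamma(13, 7/2)
obs 3: x=1 → posterior Gamma(14, 9/2)
obs 4: x=3 → posterior Gamma(17, 11/2)
obs 5: x=4 → posterior Gamma(21, 13/2)
obs 6: x=6 → posterior Gamma(27, 15/2)
obs 7: x=3 → posterior Gamma(30, 17/2)
obs 8: x=1 → posterior Gamma(31, 19/2)
obs 9: x=5 → posterior Gamma(36, 21/2)
obs 10: x=1 → posterior Gamma(37, 23/2)
obs 11: x=0 → posterior Gamma(37, 25/2)
obs 12: x=0 → posterior Gamma(37, 27/2)
obs 13: x=6 → posterior Gamma(43, 29/2)
obs 14: x=5 → posterior Gamma(48, 31/2)

alpha=48, beta=31/2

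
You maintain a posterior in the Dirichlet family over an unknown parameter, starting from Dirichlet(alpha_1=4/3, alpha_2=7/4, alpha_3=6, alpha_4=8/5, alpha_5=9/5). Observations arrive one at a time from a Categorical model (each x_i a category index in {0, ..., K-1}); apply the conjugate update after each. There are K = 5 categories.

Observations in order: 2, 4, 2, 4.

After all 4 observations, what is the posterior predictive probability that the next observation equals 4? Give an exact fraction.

228/989

obs 1: x=2 → posterior Dirichlet(4/3, 7/4, 7, 8/5, 9/5)
obs 2: x=4 → posterior Dirichlet(4/3, 7/4, 7, 8/5, 14/5)
obs 3: x=2 → posterior Dirichlet(4/3, 7/4, 8, 8/5, 14/5)
obs 4: x=4 → posterior Dirichlet(4/3, 7/4, 8, 8/5, 19/5)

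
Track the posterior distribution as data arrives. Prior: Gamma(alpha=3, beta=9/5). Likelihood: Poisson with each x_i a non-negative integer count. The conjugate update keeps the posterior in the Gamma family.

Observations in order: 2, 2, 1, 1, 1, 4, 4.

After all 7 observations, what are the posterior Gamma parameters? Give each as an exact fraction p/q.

obs 1: x=2 → posterior Gamma(5, 14/5)
obs 2: x=2 → posterior Gamma(7, 19/5)
obs 3: x=1 → posterior Gamma(8, 24/5)
obs 4: x=1 → posterior Gamma(9, 29/5)
obs 5: x=1 → posterior Gamma(10, 34/5)
obs 6: x=4 → posterior Gamma(14, 39/5)
obs 7: x=4 → posterior Gamma(18, 44/5)

alpha=18, beta=44/5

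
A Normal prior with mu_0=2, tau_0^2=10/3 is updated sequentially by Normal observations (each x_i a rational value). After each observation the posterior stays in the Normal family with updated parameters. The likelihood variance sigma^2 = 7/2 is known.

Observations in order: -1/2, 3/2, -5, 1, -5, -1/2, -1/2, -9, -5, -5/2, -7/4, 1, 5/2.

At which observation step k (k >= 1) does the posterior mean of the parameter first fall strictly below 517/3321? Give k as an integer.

obs 1: x=-1/2 → posterior Normal(32/41, 70/41)
obs 2: x=3/2 → posterior Normal(62/61, 70/61)
obs 3: x=-5 → posterior Normal(-38/81, 70/81)
obs 4: x=1 → posterior Normal(-18/101, 70/101)
obs 5: x=-5 → posterior Normal(-118/121, 70/121)
obs 6: x=-1/2 → posterior Normal(-128/141, 70/141)
obs 7: x=-1/2 → posterior Normal(-6/7, 10/23)
obs 8: x=-9 → posterior Normal(-318/181, 70/181)
obs 9: x=-5 → posterior Normal(-418/201, 70/201)
obs 10: x=-5/2 → posterior Normal(-36/17, 70/221)
obs 11: x=-7/4 → posterior Normal(-503/241, 70/241)
obs 12: x=1 → posterior Normal(-161/87, 70/261)
obs 13: x=5/2 → posterior Normal(-433/281, 70/281)

k = 3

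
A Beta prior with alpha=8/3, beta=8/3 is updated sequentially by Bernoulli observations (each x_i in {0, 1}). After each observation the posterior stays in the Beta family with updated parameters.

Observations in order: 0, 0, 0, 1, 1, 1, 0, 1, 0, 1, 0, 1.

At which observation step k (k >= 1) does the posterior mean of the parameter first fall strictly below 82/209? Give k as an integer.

k = 2

obs 1: x=0 → posterior Beta(8/3, 11/3)
obs 2: x=0 → posterior Beta(8/3, 14/3)
obs 3: x=0 → posterior Beta(8/3, 17/3)
obs 4: x=1 → posterior Beta(11/3, 17/3)
obs 5: x=1 → posterior Beta(14/3, 17/3)
obs 6: x=1 → posterior Beta(17/3, 17/3)
obs 7: x=0 → posterior Beta(17/3, 20/3)
obs 8: x=1 → posterior Beta(20/3, 20/3)
obs 9: x=0 → posterior Beta(20/3, 23/3)
obs 10: x=1 → posterior Beta(23/3, 23/3)
obs 11: x=0 → posterior Beta(23/3, 26/3)
obs 12: x=1 → posterior Beta(26/3, 26/3)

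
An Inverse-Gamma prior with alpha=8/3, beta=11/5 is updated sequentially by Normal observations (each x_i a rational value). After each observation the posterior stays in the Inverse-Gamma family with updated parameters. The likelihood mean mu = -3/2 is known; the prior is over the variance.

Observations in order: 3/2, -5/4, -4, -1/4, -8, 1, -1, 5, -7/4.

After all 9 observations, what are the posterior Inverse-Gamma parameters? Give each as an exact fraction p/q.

alpha=43/6, beta=8987/160

obs 1: x=3/2 → posterior Inverse-Gamma(19/6, 67/10)
obs 2: x=-5/4 → posterior Inverse-Gamma(11/3, 1077/160)
obs 3: x=-4 → posterior Inverse-Gamma(25/6, 1577/160)
obs 4: x=-1/4 → posterior Inverse-Gamma(14/3, 851/80)
obs 5: x=-8 → posterior Inverse-Gamma(31/6, 2541/80)
obs 6: x=1 → posterior Inverse-Gamma(17/3, 2791/80)
obs 7: x=-1 → posterior Inverse-Gamma(37/6, 2801/80)
obs 8: x=5 → posterior Inverse-Gamma(20/3, 4491/80)
obs 9: x=-7/4 → posterior Inverse-Gamma(43/6, 8987/160)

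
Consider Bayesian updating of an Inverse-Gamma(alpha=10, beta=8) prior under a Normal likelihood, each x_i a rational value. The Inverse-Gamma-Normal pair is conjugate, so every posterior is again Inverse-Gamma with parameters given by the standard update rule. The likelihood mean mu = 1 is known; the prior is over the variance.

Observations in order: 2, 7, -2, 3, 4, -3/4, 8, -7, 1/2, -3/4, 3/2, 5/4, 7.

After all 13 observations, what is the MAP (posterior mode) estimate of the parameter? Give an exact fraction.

obs 1: x=2 → posterior Inverse-Gamma(21/2, 17/2)
obs 2: x=7 → posterior Inverse-Gamma(11, 53/2)
obs 3: x=-2 → posterior Inverse-Gamma(23/2, 31)
obs 4: x=3 → posterior Inverse-Gamma(12, 33)
obs 5: x=4 → posterior Inverse-Gamma(25/2, 75/2)
obs 6: x=-3/4 → posterior Inverse-Gamma(13, 1249/32)
obs 7: x=8 → posterior Inverse-Gamma(27/2, 2033/32)
obs 8: x=-7 → posterior Inverse-Gamma(14, 3057/32)
obs 9: x=1/2 → posterior Inverse-Gamma(29/2, 3061/32)
obs 10: x=-3/4 → posterior Inverse-Gamma(15, 1555/16)
obs 11: x=3/2 → posterior Inverse-Gamma(31/2, 1557/16)
obs 12: x=5/4 → posterior Inverse-Gamma(16, 3115/32)
obs 13: x=7 → posterior Inverse-Gamma(33/2, 3691/32)

3691/560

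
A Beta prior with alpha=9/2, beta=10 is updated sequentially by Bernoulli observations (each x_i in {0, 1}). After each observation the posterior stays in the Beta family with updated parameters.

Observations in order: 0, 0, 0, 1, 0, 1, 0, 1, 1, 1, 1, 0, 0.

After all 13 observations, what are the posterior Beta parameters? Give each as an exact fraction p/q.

alpha=21/2, beta=17

obs 1: x=0 → posterior Beta(9/2, 11)
obs 2: x=0 → posterior Beta(9/2, 12)
obs 3: x=0 → posterior Beta(9/2, 13)
obs 4: x=1 → posterior Beta(11/2, 13)
obs 5: x=0 → posterior Beta(11/2, 14)
obs 6: x=1 → posterior Beta(13/2, 14)
obs 7: x=0 → posterior Beta(13/2, 15)
obs 8: x=1 → posterior Beta(15/2, 15)
obs 9: x=1 → posterior Beta(17/2, 15)
obs 10: x=1 → posterior Beta(19/2, 15)
obs 11: x=1 → posterior Beta(21/2, 15)
obs 12: x=0 → posterior Beta(21/2, 16)
obs 13: x=0 → posterior Beta(21/2, 17)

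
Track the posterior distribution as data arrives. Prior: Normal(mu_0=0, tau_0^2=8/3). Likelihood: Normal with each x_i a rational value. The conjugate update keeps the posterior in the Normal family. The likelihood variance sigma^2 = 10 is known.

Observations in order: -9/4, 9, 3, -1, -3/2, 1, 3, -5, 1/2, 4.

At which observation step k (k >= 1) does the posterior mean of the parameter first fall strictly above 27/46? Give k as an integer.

obs 1: x=-9/4 → posterior Normal(-9/19, 40/19)
obs 2: x=9 → posterior Normal(27/23, 40/23)
obs 3: x=3 → posterior Normal(13/9, 40/27)
obs 4: x=-1 → posterior Normal(35/31, 40/31)
obs 5: x=-3/2 → posterior Normal(29/35, 8/7)
obs 6: x=1 → posterior Normal(11/13, 40/39)
obs 7: x=3 → posterior Normal(45/43, 40/43)
obs 8: x=-5 → posterior Normal(25/47, 40/47)
obs 9: x=1/2 → posterior Normal(9/17, 40/51)
obs 10: x=4 → posterior Normal(43/55, 8/11)

k = 2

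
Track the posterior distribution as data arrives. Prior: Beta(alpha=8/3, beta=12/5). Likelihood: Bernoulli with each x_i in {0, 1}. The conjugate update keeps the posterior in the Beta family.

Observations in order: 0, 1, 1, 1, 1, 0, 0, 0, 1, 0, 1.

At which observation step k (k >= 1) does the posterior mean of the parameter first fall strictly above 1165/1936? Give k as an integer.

obs 1: x=0 → posterior Beta(8/3, 17/5)
obs 2: x=1 → posterior Beta(11/3, 17/5)
obs 3: x=1 → posterior Beta(14/3, 17/5)
obs 4: x=1 → posterior Beta(17/3, 17/5)
obs 5: x=1 → posterior Beta(20/3, 17/5)
obs 6: x=0 → posterior Beta(20/3, 22/5)
obs 7: x=0 → posterior Beta(20/3, 27/5)
obs 8: x=0 → posterior Beta(20/3, 32/5)
obs 9: x=1 → posterior Beta(23/3, 32/5)
obs 10: x=0 → posterior Beta(23/3, 37/5)
obs 11: x=1 → posterior Beta(26/3, 37/5)

k = 4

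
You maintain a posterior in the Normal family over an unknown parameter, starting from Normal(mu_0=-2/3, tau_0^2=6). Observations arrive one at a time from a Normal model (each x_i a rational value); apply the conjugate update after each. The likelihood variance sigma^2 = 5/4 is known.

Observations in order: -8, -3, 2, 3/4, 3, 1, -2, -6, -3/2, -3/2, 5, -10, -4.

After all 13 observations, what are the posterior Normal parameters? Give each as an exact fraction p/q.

obs 1: x=-8 → posterior Normal(-586/87, 30/29)
obs 2: x=-3 → posterior Normal(-802/159, 30/53)
obs 3: x=2 → posterior Normal(-94/33, 30/77)
obs 4: x=3/4 → posterior Normal(-604/303, 30/101)
obs 5: x=3 → posterior Normal(-388/375, 6/25)
obs 6: x=1 → posterior Normal(-316/447, 30/149)
obs 7: x=-2 → posterior Normal(-460/519, 30/173)
obs 8: x=-6 → posterior Normal(-892/591, 30/197)
obs 9: x=-3/2 → posterior Normal(-1000/663, 30/221)
obs 10: x=-3/2 → posterior Normal(-1108/735, 6/49)
obs 11: x=5 → posterior Normal(-748/807, 30/269)
obs 12: x=-10 → posterior Normal(-1468/879, 30/293)
obs 13: x=-4 → posterior Normal(-1756/951, 30/317)

mu_0=-1756/951, tau_0^2=30/317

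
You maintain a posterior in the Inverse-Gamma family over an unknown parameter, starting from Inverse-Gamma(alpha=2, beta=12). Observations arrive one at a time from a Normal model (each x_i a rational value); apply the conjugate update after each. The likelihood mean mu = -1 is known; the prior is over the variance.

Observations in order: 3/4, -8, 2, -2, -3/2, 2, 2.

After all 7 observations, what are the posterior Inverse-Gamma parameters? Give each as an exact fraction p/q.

alpha=11/2, beta=1669/32

obs 1: x=3/4 → posterior Inverse-Gamma(5/2, 433/32)
obs 2: x=-8 → posterior Inverse-Gamma(3, 1217/32)
obs 3: x=2 → posterior Inverse-Gamma(7/2, 1361/32)
obs 4: x=-2 → posterior Inverse-Gamma(4, 1377/32)
obs 5: x=-3/2 → posterior Inverse-Gamma(9/2, 1381/32)
obs 6: x=2 → posterior Inverse-Gamma(5, 1525/32)
obs 7: x=2 → posterior Inverse-Gamma(11/2, 1669/32)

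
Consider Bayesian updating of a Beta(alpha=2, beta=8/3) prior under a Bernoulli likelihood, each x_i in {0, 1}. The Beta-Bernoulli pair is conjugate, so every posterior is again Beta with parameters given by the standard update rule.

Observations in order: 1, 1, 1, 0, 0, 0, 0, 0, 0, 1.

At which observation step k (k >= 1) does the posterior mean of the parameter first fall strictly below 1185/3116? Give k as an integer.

k = 9

obs 1: x=1 → posterior Beta(3, 8/3)
obs 2: x=1 → posterior Beta(4, 8/3)
obs 3: x=1 → posterior Beta(5, 8/3)
obs 4: x=0 → posterior Beta(5, 11/3)
obs 5: x=0 → posterior Beta(5, 14/3)
obs 6: x=0 → posterior Beta(5, 17/3)
obs 7: x=0 → posterior Beta(5, 20/3)
obs 8: x=0 → posterior Beta(5, 23/3)
obs 9: x=0 → posterior Beta(5, 26/3)
obs 10: x=1 → posterior Beta(6, 26/3)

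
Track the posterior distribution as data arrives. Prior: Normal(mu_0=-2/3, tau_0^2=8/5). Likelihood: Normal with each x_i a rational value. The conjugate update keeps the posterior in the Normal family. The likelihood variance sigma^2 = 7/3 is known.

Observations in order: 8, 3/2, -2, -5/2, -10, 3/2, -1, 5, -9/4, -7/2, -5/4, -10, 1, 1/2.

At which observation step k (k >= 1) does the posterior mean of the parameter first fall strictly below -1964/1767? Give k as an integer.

k = 12

obs 1: x=8 → posterior Normal(506/177, 56/59)
obs 2: x=3/2 → posterior Normal(614/249, 56/83)
obs 3: x=-2 → posterior Normal(470/321, 56/107)
obs 4: x=-5/2 → posterior Normal(290/393, 56/131)
obs 5: x=-10 → posterior Normal(-86/93, 56/155)
obs 6: x=3/2 → posterior Normal(-322/537, 56/179)
obs 7: x=-1 → posterior Normal(-394/609, 8/29)
obs 8: x=5 → posterior Normal(-34/681, 56/227)
obs 9: x=-9/4 → posterior Normal(-196/753, 56/251)
obs 10: x=-7/2 → posterior Normal(-448/825, 56/275)
obs 11: x=-5/4 → posterior Normal(-538/897, 56/299)
obs 12: x=-10 → posterior Normal(-74/57, 56/323)
obs 13: x=1 → posterior Normal(-1186/1041, 56/347)
obs 14: x=1/2 → posterior Normal(-1150/1113, 8/53)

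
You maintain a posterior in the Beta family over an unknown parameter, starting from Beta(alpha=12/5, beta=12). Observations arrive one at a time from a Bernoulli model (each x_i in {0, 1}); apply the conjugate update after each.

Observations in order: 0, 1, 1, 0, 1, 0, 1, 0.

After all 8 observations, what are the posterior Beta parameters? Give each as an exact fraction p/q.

obs 1: x=0 → posterior Beta(12/5, 13)
obs 2: x=1 → posterior Beta(17/5, 13)
obs 3: x=1 → posterior Beta(22/5, 13)
obs 4: x=0 → posterior Beta(22/5, 14)
obs 5: x=1 → posterior Beta(27/5, 14)
obs 6: x=0 → posterior Beta(27/5, 15)
obs 7: x=1 → posterior Beta(32/5, 15)
obs 8: x=0 → posterior Beta(32/5, 16)

alpha=32/5, beta=16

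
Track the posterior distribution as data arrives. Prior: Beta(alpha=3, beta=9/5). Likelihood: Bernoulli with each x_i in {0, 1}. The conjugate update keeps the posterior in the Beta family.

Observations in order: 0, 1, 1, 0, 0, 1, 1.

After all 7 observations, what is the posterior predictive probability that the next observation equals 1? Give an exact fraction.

35/59

obs 1: x=0 → posterior Beta(3, 14/5)
obs 2: x=1 → posterior Beta(4, 14/5)
obs 3: x=1 → posterior Beta(5, 14/5)
obs 4: x=0 → posterior Beta(5, 19/5)
obs 5: x=0 → posterior Beta(5, 24/5)
obs 6: x=1 → posterior Beta(6, 24/5)
obs 7: x=1 → posterior Beta(7, 24/5)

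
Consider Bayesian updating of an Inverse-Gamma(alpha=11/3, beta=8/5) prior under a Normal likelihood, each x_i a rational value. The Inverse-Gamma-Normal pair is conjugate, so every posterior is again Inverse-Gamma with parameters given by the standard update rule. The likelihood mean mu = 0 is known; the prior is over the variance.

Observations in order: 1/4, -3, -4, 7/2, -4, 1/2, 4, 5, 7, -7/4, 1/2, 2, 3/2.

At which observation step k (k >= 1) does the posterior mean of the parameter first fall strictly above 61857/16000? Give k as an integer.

obs 1: x=1/4 → posterior Inverse-Gamma(25/6, 261/160)
obs 2: x=-3 → posterior Inverse-Gamma(14/3, 981/160)
obs 3: x=-4 → posterior Inverse-Gamma(31/6, 2261/160)
obs 4: x=7/2 → posterior Inverse-Gamma(17/3, 3241/160)
obs 5: x=-4 → posterior Inverse-Gamma(37/6, 4521/160)
obs 6: x=1/2 → posterior Inverse-Gamma(20/3, 4541/160)
obs 7: x=4 → posterior Inverse-Gamma(43/6, 5821/160)
obs 8: x=5 → posterior Inverse-Gamma(23/3, 7821/160)
obs 9: x=7 → posterior Inverse-Gamma(49/6, 11741/160)
obs 10: x=-7/4 → posterior Inverse-Gamma(26/3, 5993/80)
obs 11: x=1/2 → posterior Inverse-Gamma(55/6, 6003/80)
obs 12: x=2 → posterior Inverse-Gamma(29/3, 6163/80)
obs 13: x=3/2 → posterior Inverse-Gamma(61/6, 6253/80)

k = 4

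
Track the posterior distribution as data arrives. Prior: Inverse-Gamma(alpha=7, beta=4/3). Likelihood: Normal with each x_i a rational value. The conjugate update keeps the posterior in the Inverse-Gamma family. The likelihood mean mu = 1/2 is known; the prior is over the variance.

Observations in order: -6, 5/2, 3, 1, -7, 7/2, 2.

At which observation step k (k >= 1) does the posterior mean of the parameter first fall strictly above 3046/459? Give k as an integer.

obs 1: x=-6 → posterior Inverse-Gamma(15/2, 539/24)
obs 2: x=5/2 → posterior Inverse-Gamma(8, 587/24)
obs 3: x=3 → posterior Inverse-Gamma(17/2, 331/12)
obs 4: x=1 → posterior Inverse-Gamma(9, 665/24)
obs 5: x=-7 → posterior Inverse-Gamma(19/2, 335/6)
obs 6: x=7/2 → posterior Inverse-Gamma(10, 181/3)
obs 7: x=2 → posterior Inverse-Gamma(21/2, 1475/24)

k = 6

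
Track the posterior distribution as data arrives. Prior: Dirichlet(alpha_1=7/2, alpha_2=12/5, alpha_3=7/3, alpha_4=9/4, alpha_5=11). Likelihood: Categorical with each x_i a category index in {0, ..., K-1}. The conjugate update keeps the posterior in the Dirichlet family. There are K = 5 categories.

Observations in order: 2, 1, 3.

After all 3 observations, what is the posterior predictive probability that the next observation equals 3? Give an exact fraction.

obs 1: x=2 → posterior Dirichlet(7/2, 12/5, 10/3, 9/4, 11)
obs 2: x=1 → posterior Dirichlet(7/2, 17/5, 10/3, 9/4, 11)
obs 3: x=3 → posterior Dirichlet(7/2, 17/5, 10/3, 13/4, 11)

15/113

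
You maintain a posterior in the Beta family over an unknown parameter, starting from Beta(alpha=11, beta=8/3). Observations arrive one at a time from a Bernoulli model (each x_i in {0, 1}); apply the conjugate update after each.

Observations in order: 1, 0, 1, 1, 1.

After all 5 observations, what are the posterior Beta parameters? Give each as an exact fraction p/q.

alpha=15, beta=11/3

obs 1: x=1 → posterior Beta(12, 8/3)
obs 2: x=0 → posterior Beta(12, 11/3)
obs 3: x=1 → posterior Beta(13, 11/3)
obs 4: x=1 → posterior Beta(14, 11/3)
obs 5: x=1 → posterior Beta(15, 11/3)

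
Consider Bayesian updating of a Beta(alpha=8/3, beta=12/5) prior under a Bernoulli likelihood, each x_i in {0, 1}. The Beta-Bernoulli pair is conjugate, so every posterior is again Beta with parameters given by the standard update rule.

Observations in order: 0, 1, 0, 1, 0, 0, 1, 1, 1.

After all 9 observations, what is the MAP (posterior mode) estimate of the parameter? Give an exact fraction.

obs 1: x=0 → posterior Beta(8/3, 17/5)
obs 2: x=1 → posterior Beta(11/3, 17/5)
obs 3: x=0 → posterior Beta(11/3, 22/5)
obs 4: x=1 → posterior Beta(14/3, 22/5)
obs 5: x=0 → posterior Beta(14/3, 27/5)
obs 6: x=0 → posterior Beta(14/3, 32/5)
obs 7: x=1 → posterior Beta(17/3, 32/5)
obs 8: x=1 → posterior Beta(20/3, 32/5)
obs 9: x=1 → posterior Beta(23/3, 32/5)

100/181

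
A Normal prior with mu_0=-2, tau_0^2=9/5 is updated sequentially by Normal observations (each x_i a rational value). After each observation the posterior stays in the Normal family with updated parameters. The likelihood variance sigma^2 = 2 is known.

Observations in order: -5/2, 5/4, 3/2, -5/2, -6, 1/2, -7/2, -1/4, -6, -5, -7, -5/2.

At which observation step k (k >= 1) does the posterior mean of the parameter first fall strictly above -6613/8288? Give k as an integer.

obs 1: x=-5/2 → posterior Normal(-85/38, 18/19)
obs 2: x=5/4 → posterior Normal(-125/112, 9/14)
obs 3: x=3/2 → posterior Normal(-71/148, 18/37)
obs 4: x=-5/2 → posterior Normal(-7/8, 9/23)
obs 5: x=-6 → posterior Normal(-377/220, 18/55)
obs 6: x=1/2 → posterior Normal(-359/256, 9/32)
obs 7: x=-7/2 → posterior Normal(-485/292, 18/73)
obs 8: x=-1/4 → posterior Normal(-247/164, 9/41)
obs 9: x=-6 → posterior Normal(-355/182, 18/91)
obs 10: x=-5 → posterior Normal(-89/40, 9/50)
obs 11: x=-7 → posterior Normal(-571/218, 18/109)
obs 12: x=-5/2 → posterior Normal(-154/59, 9/59)

k = 3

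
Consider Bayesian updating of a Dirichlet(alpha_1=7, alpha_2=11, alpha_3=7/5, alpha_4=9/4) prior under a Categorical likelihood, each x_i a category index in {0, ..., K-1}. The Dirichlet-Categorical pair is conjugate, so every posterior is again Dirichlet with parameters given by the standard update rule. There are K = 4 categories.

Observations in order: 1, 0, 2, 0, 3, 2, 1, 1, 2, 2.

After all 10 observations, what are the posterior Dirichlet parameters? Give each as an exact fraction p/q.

alpha_1=9, alpha_2=14, alpha_3=27/5, alpha_4=13/4

obs 1: x=1 → posterior Dirichlet(7, 12, 7/5, 9/4)
obs 2: x=0 → posterior Dirichlet(8, 12, 7/5, 9/4)
obs 3: x=2 → posterior Dirichlet(8, 12, 12/5, 9/4)
obs 4: x=0 → posterior Dirichlet(9, 12, 12/5, 9/4)
obs 5: x=3 → posterior Dirichlet(9, 12, 12/5, 13/4)
obs 6: x=2 → posterior Dirichlet(9, 12, 17/5, 13/4)
obs 7: x=1 → posterior Dirichlet(9, 13, 17/5, 13/4)
obs 8: x=1 → posterior Dirichlet(9, 14, 17/5, 13/4)
obs 9: x=2 → posterior Dirichlet(9, 14, 22/5, 13/4)
obs 10: x=2 → posterior Dirichlet(9, 14, 27/5, 13/4)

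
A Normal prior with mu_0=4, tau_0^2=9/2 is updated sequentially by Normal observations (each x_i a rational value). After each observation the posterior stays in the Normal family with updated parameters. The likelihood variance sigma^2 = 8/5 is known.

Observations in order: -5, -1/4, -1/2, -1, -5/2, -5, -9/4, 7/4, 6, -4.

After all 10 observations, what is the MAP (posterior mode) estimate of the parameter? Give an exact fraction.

obs 1: x=-5 → posterior Normal(-161/61, 72/61)
obs 2: x=-1/4 → posterior Normal(-13/8, 36/53)
obs 3: x=-1/2 → posterior Normal(-779/604, 72/151)
obs 4: x=-1 → posterior Normal(-137/112, 18/49)
obs 5: x=-5/2 → posterior Normal(-1409/964, 72/241)
obs 6: x=-5 → posterior Normal(-2309/1144, 36/143)
obs 7: x=-9/4 → posterior Normal(-1357/662, 72/331)
obs 8: x=7/4 → posterior Normal(-2399/1504, 9/47)
obs 9: x=6 → posterior Normal(-1319/1684, 72/421)
obs 10: x=-4 → posterior Normal(-2039/1864, 36/233)

-2039/1864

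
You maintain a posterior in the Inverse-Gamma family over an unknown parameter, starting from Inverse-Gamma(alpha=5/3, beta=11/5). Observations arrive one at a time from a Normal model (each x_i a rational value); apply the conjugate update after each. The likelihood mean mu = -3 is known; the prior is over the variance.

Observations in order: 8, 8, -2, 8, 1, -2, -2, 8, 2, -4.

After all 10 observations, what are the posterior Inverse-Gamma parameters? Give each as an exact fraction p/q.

alpha=20/3, beta=2667/10

obs 1: x=8 → posterior Inverse-Gamma(13/6, 627/10)
obs 2: x=8 → posterior Inverse-Gamma(8/3, 616/5)
obs 3: x=-2 → posterior Inverse-Gamma(19/6, 1237/10)
obs 4: x=8 → posterior Inverse-Gamma(11/3, 921/5)
obs 5: x=1 → posterior Inverse-Gamma(25/6, 961/5)
obs 6: x=-2 → posterior Inverse-Gamma(14/3, 1927/10)
obs 7: x=-2 → posterior Inverse-Gamma(31/6, 966/5)
obs 8: x=8 → posterior Inverse-Gamma(17/3, 2537/10)
obs 9: x=2 → posterior Inverse-Gamma(37/6, 1331/5)
obs 10: x=-4 → posterior Inverse-Gamma(20/3, 2667/10)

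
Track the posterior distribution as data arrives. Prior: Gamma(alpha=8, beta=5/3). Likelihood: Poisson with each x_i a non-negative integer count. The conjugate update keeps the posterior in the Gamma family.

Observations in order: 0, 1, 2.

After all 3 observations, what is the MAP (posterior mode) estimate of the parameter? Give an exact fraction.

obs 1: x=0 → posterior Gamma(8, 8/3)
obs 2: x=1 → posterior Gamma(9, 11/3)
obs 3: x=2 → posterior Gamma(11, 14/3)

15/7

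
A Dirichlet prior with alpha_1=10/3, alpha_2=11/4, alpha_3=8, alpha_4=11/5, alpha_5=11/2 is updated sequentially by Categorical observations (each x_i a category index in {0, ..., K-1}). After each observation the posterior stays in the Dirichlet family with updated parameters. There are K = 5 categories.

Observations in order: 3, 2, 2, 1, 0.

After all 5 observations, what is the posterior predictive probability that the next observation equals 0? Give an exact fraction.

260/1607

obs 1: x=3 → posterior Dirichlet(10/3, 11/4, 8, 16/5, 11/2)
obs 2: x=2 → posterior Dirichlet(10/3, 11/4, 9, 16/5, 11/2)
obs 3: x=2 → posterior Dirichlet(10/3, 11/4, 10, 16/5, 11/2)
obs 4: x=1 → posterior Dirichlet(10/3, 15/4, 10, 16/5, 11/2)
obs 5: x=0 → posterior Dirichlet(13/3, 15/4, 10, 16/5, 11/2)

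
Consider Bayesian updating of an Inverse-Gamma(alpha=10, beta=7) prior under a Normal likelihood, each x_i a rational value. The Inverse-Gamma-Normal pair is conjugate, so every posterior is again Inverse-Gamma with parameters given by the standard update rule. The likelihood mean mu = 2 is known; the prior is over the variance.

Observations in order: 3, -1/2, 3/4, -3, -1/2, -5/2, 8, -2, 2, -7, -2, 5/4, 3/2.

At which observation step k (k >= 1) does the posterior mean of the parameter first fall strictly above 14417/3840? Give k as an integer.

k = 7

obs 1: x=3 → posterior Inverse-Gamma(21/2, 15/2)
obs 2: x=-1/2 → posterior Inverse-Gamma(11, 85/8)
obs 3: x=3/4 → posterior Inverse-Gamma(23/2, 365/32)
obs 4: x=-3 → posterior Inverse-Gamma(12, 765/32)
obs 5: x=-1/2 → posterior Inverse-Gamma(25/2, 865/32)
obs 6: x=-5/2 → posterior Inverse-Gamma(13, 1189/32)
obs 7: x=8 → posterior Inverse-Gamma(27/2, 1765/32)
obs 8: x=-2 → posterior Inverse-Gamma(14, 2021/32)
obs 9: x=2 → posterior Inverse-Gamma(29/2, 2021/32)
obs 10: x=-7 → posterior Inverse-Gamma(15, 3317/32)
obs 11: x=-2 → posterior Inverse-Gamma(31/2, 3573/32)
obs 12: x=5/4 → posterior Inverse-Gamma(16, 1791/16)
obs 13: x=3/2 → posterior Inverse-Gamma(33/2, 1793/16)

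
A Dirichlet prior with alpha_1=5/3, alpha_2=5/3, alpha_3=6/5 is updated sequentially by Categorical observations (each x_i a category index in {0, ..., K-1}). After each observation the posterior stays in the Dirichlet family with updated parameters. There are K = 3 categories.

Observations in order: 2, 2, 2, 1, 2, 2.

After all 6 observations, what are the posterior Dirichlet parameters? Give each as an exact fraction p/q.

obs 1: x=2 → posterior Dirichlet(5/3, 5/3, 11/5)
obs 2: x=2 → posterior Dirichlet(5/3, 5/3, 16/5)
obs 3: x=2 → posterior Dirichlet(5/3, 5/3, 21/5)
obs 4: x=1 → posterior Dirichlet(5/3, 8/3, 21/5)
obs 5: x=2 → posterior Dirichlet(5/3, 8/3, 26/5)
obs 6: x=2 → posterior Dirichlet(5/3, 8/3, 31/5)

alpha_1=5/3, alpha_2=8/3, alpha_3=31/5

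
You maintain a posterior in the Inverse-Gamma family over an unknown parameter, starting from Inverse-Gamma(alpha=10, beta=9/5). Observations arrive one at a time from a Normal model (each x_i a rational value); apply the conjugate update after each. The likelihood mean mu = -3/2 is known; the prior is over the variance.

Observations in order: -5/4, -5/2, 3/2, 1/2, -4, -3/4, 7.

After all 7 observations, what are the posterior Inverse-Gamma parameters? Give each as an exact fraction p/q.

obs 1: x=-5/4 → posterior Inverse-Gamma(21/2, 293/160)
obs 2: x=-5/2 → posterior Inverse-Gamma(11, 373/160)
obs 3: x=3/2 → posterior Inverse-Gamma(23/2, 1093/160)
obs 4: x=1/2 → posterior Inverse-Gamma(12, 1413/160)
obs 5: x=-4 → posterior Inverse-Gamma(25/2, 1913/160)
obs 6: x=-3/4 → posterior Inverse-Gamma(13, 979/80)
obs 7: x=7 → posterior Inverse-Gamma(27/2, 3869/80)

alpha=27/2, beta=3869/80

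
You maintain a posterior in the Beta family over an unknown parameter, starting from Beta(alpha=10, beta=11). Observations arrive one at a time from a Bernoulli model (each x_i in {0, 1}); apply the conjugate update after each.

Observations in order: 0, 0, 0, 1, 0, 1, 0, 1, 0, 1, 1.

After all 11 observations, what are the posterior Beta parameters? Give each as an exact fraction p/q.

alpha=15, beta=17

obs 1: x=0 → posterior Beta(10, 12)
obs 2: x=0 → posterior Beta(10, 13)
obs 3: x=0 → posterior Beta(10, 14)
obs 4: x=1 → posterior Beta(11, 14)
obs 5: x=0 → posterior Beta(11, 15)
obs 6: x=1 → posterior Beta(12, 15)
obs 7: x=0 → posterior Beta(12, 16)
obs 8: x=1 → posterior Beta(13, 16)
obs 9: x=0 → posterior Beta(13, 17)
obs 10: x=1 → posterior Beta(14, 17)
obs 11: x=1 → posterior Beta(15, 17)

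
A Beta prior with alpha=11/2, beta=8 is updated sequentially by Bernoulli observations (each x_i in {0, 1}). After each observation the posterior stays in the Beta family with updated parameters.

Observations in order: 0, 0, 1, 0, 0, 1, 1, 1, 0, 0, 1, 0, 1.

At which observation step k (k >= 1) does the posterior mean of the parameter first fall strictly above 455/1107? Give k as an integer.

k = 7

obs 1: x=0 → posterior Beta(11/2, 9)
obs 2: x=0 → posterior Beta(11/2, 10)
obs 3: x=1 → posterior Beta(13/2, 10)
obs 4: x=0 → posterior Beta(13/2, 11)
obs 5: x=0 → posterior Beta(13/2, 12)
obs 6: x=1 → posterior Beta(15/2, 12)
obs 7: x=1 → posterior Beta(17/2, 12)
obs 8: x=1 → posterior Beta(19/2, 12)
obs 9: x=0 → posterior Beta(19/2, 13)
obs 10: x=0 → posterior Beta(19/2, 14)
obs 11: x=1 → posterior Beta(21/2, 14)
obs 12: x=0 → posterior Beta(21/2, 15)
obs 13: x=1 → posterior Beta(23/2, 15)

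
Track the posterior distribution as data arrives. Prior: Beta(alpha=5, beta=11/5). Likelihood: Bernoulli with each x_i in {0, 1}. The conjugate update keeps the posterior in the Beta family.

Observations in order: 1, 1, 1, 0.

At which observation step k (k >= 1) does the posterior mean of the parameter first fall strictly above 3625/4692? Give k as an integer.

k = 3

obs 1: x=1 → posterior Beta(6, 11/5)
obs 2: x=1 → posterior Beta(7, 11/5)
obs 3: x=1 → posterior Beta(8, 11/5)
obs 4: x=0 → posterior Beta(8, 16/5)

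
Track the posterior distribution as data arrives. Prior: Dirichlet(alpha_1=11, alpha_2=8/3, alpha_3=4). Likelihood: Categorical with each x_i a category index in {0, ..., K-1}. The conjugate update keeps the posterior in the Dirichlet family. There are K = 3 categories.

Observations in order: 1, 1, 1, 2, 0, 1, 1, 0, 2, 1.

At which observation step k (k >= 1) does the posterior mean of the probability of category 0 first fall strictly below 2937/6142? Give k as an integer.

obs 1: x=1 → posterior Dirichlet(11, 11/3, 4)
obs 2: x=1 → posterior Dirichlet(11, 14/3, 4)
obs 3: x=1 → posterior Dirichlet(11, 17/3, 4)
obs 4: x=2 → posterior Dirichlet(11, 17/3, 5)
obs 5: x=0 → posterior Dirichlet(12, 17/3, 5)
obs 6: x=1 → posterior Dirichlet(12, 20/3, 5)
obs 7: x=1 → posterior Dirichlet(12, 23/3, 5)
obs 8: x=0 → posterior Dirichlet(13, 23/3, 5)
obs 9: x=2 → posterior Dirichlet(13, 23/3, 6)
obs 10: x=1 → posterior Dirichlet(13, 26/3, 6)

k = 10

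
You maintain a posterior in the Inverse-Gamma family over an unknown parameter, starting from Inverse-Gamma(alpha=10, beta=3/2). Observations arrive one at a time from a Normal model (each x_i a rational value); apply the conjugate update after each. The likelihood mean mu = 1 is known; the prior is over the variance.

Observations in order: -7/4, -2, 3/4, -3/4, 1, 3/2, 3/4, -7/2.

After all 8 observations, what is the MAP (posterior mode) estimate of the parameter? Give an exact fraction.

obs 1: x=-7/4 → posterior Inverse-Gamma(21/2, 169/32)
obs 2: x=-2 → posterior Inverse-Gamma(11, 313/32)
obs 3: x=3/4 → posterior Inverse-Gamma(23/2, 157/16)
obs 4: x=-3/4 → posterior Inverse-Gamma(12, 363/32)
obs 5: x=1 → posterior Inverse-Gamma(25/2, 363/32)
obs 6: x=3/2 → posterior Inverse-Gamma(13, 367/32)
obs 7: x=3/4 → posterior Inverse-Gamma(27/2, 23/2)
obs 8: x=-7/2 → posterior Inverse-Gamma(14, 173/8)

173/120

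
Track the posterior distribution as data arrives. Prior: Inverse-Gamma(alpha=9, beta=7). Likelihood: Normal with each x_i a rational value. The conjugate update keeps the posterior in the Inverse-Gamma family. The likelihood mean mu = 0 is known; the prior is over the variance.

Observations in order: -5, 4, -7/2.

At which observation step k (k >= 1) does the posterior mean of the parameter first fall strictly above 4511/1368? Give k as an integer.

k = 3

obs 1: x=-5 → posterior Inverse-Gamma(19/2, 39/2)
obs 2: x=4 → posterior Inverse-Gamma(10, 55/2)
obs 3: x=-7/2 → posterior Inverse-Gamma(21/2, 269/8)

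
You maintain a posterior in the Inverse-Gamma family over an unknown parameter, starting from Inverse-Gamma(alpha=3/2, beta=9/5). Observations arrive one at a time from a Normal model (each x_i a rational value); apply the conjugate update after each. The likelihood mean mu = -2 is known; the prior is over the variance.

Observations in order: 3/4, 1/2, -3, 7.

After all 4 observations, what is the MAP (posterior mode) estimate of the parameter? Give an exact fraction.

obs 1: x=3/4 → posterior Inverse-Gamma(2, 893/160)
obs 2: x=1/2 → posterior Inverse-Gamma(5/2, 1393/160)
obs 3: x=-3 → posterior Inverse-Gamma(3, 1473/160)
obs 4: x=7 → posterior Inverse-Gamma(7/2, 7953/160)

2651/240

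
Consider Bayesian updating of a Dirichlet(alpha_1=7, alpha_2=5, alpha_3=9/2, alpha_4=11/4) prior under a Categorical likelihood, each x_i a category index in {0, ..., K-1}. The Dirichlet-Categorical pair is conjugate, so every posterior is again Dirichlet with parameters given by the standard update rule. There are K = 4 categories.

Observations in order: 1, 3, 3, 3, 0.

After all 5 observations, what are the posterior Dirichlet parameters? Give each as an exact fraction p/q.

obs 1: x=1 → posterior Dirichlet(7, 6, 9/2, 11/4)
obs 2: x=3 → posterior Dirichlet(7, 6, 9/2, 15/4)
obs 3: x=3 → posterior Dirichlet(7, 6, 9/2, 19/4)
obs 4: x=3 → posterior Dirichlet(7, 6, 9/2, 23/4)
obs 5: x=0 → posterior Dirichlet(8, 6, 9/2, 23/4)

alpha_1=8, alpha_2=6, alpha_3=9/2, alpha_4=23/4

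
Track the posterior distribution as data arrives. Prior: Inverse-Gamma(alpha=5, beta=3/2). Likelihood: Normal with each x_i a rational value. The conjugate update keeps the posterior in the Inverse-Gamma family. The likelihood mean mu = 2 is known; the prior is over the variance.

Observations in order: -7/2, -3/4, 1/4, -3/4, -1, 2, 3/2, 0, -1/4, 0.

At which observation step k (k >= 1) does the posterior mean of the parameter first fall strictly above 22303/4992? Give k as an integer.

k = 5

obs 1: x=-7/2 → posterior Inverse-Gamma(11/2, 133/8)
obs 2: x=-3/4 → posterior Inverse-Gamma(6, 653/32)
obs 3: x=1/4 → posterior Inverse-Gamma(13/2, 351/16)
obs 4: x=-3/4 → posterior Inverse-Gamma(7, 823/32)
obs 5: x=-1 → posterior Inverse-Gamma(15/2, 967/32)
obs 6: x=2 → posterior Inverse-Gamma(8, 967/32)
obs 7: x=3/2 → posterior Inverse-Gamma(17/2, 971/32)
obs 8: x=0 → posterior Inverse-Gamma(9, 1035/32)
obs 9: x=-1/4 → posterior Inverse-Gamma(19/2, 279/8)
obs 10: x=0 → posterior Inverse-Gamma(10, 295/8)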